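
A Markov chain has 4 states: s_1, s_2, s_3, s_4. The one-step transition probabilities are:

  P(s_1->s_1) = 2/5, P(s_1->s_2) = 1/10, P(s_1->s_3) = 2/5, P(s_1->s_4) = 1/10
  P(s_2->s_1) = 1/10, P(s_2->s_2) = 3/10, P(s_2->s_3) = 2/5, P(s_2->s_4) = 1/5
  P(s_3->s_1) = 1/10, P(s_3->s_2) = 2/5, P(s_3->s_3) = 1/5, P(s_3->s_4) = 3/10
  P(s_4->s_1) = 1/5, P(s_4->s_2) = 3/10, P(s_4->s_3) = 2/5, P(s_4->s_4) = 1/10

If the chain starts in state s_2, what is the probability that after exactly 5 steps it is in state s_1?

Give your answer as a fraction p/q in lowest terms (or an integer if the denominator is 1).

Computing P^5 by repeated multiplication:
P^1 =
  s_1: [2/5, 1/10, 2/5, 1/10]
  s_2: [1/10, 3/10, 2/5, 1/5]
  s_3: [1/10, 2/5, 1/5, 3/10]
  s_4: [1/5, 3/10, 2/5, 1/10]
P^2 =
  s_1: [23/100, 13/50, 8/25, 19/100]
  s_2: [3/20, 8/25, 8/25, 21/100]
  s_3: [4/25, 3/10, 9/25, 9/50]
  s_4: [17/100, 3/10, 8/25, 21/100]
P^3 =
  s_1: [47/250, 143/500, 42/125, 19/100]
  s_2: [83/500, 151/500, 42/125, 49/250]
  s_3: [83/500, 38/125, 41/125, 101/500]
  s_4: [43/250, 149/500, 42/125, 97/500]
P^4 =
  s_1: [877/5000, 37/125, 208/625, 979/5000]
  s_2: [847/5000, 751/2500, 208/625, 987/5000]
  s_3: [17/100, 749/2500, 209/625, 49/250]
  s_4: [171/1000, 187/625, 208/625, 197/1000]
P^5 =
  s_1: [861/5000, 1491/5000, 1042/3125, 613/3125]
  s_2: [533/3125, 1497/5000, 1042/3125, 983/5000]
  s_3: [853/5000, 3743/12500, 1041/3125, 4921/25000]
  s_4: [171/1000, 7477/25000, 1042/3125, 614/3125]

(P^5)[s_2 -> s_1] = 533/3125

Answer: 533/3125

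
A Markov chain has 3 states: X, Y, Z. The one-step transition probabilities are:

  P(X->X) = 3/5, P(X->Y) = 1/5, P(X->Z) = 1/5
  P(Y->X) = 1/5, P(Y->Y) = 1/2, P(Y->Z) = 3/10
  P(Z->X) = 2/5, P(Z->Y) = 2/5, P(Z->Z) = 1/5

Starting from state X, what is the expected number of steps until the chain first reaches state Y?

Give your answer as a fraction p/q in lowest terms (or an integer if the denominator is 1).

Let h_i = expected steps to first reach Y from state i.
Boundary: h_Y = 0.
First-step equations for the other states:
  h_X = 1 + 3/5*h_X + 1/5*h_Y + 1/5*h_Z
  h_Z = 1 + 2/5*h_X + 2/5*h_Y + 1/5*h_Z

Substituting h_Y = 0 and rearranging gives the linear system (I - Q) h = 1:
  [2/5, -1/5] . (h_X, h_Z) = 1
  [-2/5, 4/5] . (h_X, h_Z) = 1

Solving yields:
  h_X = 25/6
  h_Z = 10/3

Starting state is X, so the expected hitting time is h_X = 25/6.

Answer: 25/6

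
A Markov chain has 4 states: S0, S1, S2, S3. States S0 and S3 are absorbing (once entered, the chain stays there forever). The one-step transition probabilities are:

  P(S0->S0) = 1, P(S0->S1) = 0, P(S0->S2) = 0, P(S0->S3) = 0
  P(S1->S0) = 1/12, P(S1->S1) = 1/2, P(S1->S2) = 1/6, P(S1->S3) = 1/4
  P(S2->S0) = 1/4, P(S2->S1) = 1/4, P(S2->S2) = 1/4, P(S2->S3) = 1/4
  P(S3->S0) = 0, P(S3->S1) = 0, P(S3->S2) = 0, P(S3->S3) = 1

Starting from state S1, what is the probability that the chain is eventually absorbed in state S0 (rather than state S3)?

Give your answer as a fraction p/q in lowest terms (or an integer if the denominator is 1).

Answer: 5/16

Derivation:
Let a_i = P(absorbed in S0 | start in state i).
Boundary conditions: a_S0 = 1, a_S3 = 0.
For each transient state i, a_i = sum_j P(i->j) * a_j:
  a_S1 = 1/12*a_S0 + 1/2*a_S1 + 1/6*a_S2 + 1/4*a_S3
  a_S2 = 1/4*a_S0 + 1/4*a_S1 + 1/4*a_S2 + 1/4*a_S3

Substituting a_S0 = 1 and a_S3 = 0, rearrange to (I - Q) a = r where r[i] = P(i -> S0):
  [1/2, -1/6] . (a_S1, a_S2) = 1/12
  [-1/4, 3/4] . (a_S1, a_S2) = 1/4

Solving yields:
  a_S1 = 5/16
  a_S2 = 7/16

Starting state is S1, so the absorption probability is a_S1 = 5/16.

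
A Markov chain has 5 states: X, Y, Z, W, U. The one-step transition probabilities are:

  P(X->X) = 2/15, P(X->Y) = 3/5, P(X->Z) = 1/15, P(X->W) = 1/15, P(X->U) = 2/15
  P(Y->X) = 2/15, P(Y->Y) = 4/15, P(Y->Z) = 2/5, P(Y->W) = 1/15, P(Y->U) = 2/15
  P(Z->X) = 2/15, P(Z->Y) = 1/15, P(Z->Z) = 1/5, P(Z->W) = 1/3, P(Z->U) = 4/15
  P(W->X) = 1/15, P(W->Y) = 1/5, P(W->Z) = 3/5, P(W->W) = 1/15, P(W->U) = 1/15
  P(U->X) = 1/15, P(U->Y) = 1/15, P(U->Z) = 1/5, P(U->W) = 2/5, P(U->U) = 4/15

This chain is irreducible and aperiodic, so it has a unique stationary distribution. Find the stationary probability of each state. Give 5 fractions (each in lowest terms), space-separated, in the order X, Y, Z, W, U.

The stationary distribution satisfies pi = pi * P, i.e.:
  pi_X = 2/15*pi_X + 2/15*pi_Y + 2/15*pi_Z + 1/15*pi_W + 1/15*pi_U
  pi_Y = 3/5*pi_X + 4/15*pi_Y + 1/15*pi_Z + 1/5*pi_W + 1/15*pi_U
  pi_Z = 1/15*pi_X + 2/5*pi_Y + 1/5*pi_Z + 3/5*pi_W + 1/5*pi_U
  pi_W = 1/15*pi_X + 1/15*pi_Y + 1/3*pi_Z + 1/15*pi_W + 2/5*pi_U
  pi_U = 2/15*pi_X + 2/15*pi_Y + 4/15*pi_Z + 1/15*pi_W + 4/15*pi_U
with normalization: pi_X + pi_Y + pi_Z + pi_W + pi_U = 1.

Using the first 4 balance equations plus normalization, the linear system A*pi = b is:
  [-13/15, 2/15, 2/15, 1/15, 1/15] . pi = 0
  [3/5, -11/15, 1/15, 1/5, 1/15] . pi = 0
  [1/15, 2/5, -4/5, 3/5, 1/5] . pi = 0
  [1/15, 1/15, 1/3, -14/15, 2/5] . pi = 0
  [1, 1, 1, 1, 1] . pi = 1

Solving yields:
  pi_X = 1389/12985
  pi_Y = 4927/25970
  pi_Z = 1599/5194
  pi_W = 1093/5194
  pi_U = 961/5194

Verification (pi * P):
  1389/12985*2/15 + 4927/25970*2/15 + 1599/5194*2/15 + 1093/5194*1/15 + 961/5194*1/15 = 1389/12985 = pi_X  (ok)
  1389/12985*3/5 + 4927/25970*4/15 + 1599/5194*1/15 + 1093/5194*1/5 + 961/5194*1/15 = 4927/25970 = pi_Y  (ok)
  1389/12985*1/15 + 4927/25970*2/5 + 1599/5194*1/5 + 1093/5194*3/5 + 961/5194*1/5 = 1599/5194 = pi_Z  (ok)
  1389/12985*1/15 + 4927/25970*1/15 + 1599/5194*1/3 + 1093/5194*1/15 + 961/5194*2/5 = 1093/5194 = pi_W  (ok)
  1389/12985*2/15 + 4927/25970*2/15 + 1599/5194*4/15 + 1093/5194*1/15 + 961/5194*4/15 = 961/5194 = pi_U  (ok)

Answer: 1389/12985 4927/25970 1599/5194 1093/5194 961/5194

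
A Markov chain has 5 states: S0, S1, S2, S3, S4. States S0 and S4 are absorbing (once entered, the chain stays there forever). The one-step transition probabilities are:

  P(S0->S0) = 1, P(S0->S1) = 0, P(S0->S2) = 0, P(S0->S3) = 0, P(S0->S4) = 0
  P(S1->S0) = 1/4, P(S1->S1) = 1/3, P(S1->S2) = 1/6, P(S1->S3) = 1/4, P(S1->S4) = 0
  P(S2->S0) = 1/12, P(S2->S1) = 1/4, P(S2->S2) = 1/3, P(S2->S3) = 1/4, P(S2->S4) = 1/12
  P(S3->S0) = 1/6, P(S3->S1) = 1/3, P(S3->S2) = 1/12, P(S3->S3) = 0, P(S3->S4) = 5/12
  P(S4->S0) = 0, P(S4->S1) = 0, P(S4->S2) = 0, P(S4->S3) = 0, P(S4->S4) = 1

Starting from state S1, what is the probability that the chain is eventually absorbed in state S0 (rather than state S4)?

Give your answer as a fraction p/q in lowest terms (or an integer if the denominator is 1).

Answer: 122/181

Derivation:
Let a_i = P(absorbed in S0 | start in state i).
Boundary conditions: a_S0 = 1, a_S4 = 0.
For each transient state i, a_i = sum_j P(i->j) * a_j:
  a_S1 = 1/4*a_S0 + 1/3*a_S1 + 1/6*a_S2 + 1/4*a_S3 + 0*a_S4
  a_S2 = 1/12*a_S0 + 1/4*a_S1 + 1/3*a_S2 + 1/4*a_S3 + 1/12*a_S4
  a_S3 = 1/6*a_S0 + 1/3*a_S1 + 1/12*a_S2 + 0*a_S3 + 5/12*a_S4

Substituting a_S0 = 1 and a_S4 = 0, rearrange to (I - Q) a = r where r[i] = P(i -> S0):
  [2/3, -1/6, -1/4] . (a_S1, a_S2, a_S3) = 1/4
  [-1/4, 2/3, -1/4] . (a_S1, a_S2, a_S3) = 1/12
  [-1/3, -1/12, 1] . (a_S1, a_S2, a_S3) = 1/6

Solving yields:
  a_S1 = 122/181
  a_S2 = 98/181
  a_S3 = 79/181

Starting state is S1, so the absorption probability is a_S1 = 122/181.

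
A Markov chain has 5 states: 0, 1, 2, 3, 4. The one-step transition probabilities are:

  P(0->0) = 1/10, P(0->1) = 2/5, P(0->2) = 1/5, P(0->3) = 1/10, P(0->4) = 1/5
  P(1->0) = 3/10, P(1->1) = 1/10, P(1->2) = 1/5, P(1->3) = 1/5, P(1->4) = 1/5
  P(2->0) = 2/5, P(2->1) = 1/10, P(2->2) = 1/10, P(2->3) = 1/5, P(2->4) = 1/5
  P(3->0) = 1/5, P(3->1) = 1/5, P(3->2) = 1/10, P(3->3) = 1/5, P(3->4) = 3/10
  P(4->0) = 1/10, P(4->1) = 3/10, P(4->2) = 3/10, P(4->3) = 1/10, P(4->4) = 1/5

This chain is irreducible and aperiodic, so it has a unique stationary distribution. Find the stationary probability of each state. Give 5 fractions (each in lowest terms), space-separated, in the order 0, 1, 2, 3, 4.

Answer: 2857/13191 984/4397 823/4397 2068/13191 2845/13191

Derivation:
The stationary distribution satisfies pi = pi * P, i.e.:
  pi_0 = 1/10*pi_0 + 3/10*pi_1 + 2/5*pi_2 + 1/5*pi_3 + 1/10*pi_4
  pi_1 = 2/5*pi_0 + 1/10*pi_1 + 1/10*pi_2 + 1/5*pi_3 + 3/10*pi_4
  pi_2 = 1/5*pi_0 + 1/5*pi_1 + 1/10*pi_2 + 1/10*pi_3 + 3/10*pi_4
  pi_3 = 1/10*pi_0 + 1/5*pi_1 + 1/5*pi_2 + 1/5*pi_3 + 1/10*pi_4
  pi_4 = 1/5*pi_0 + 1/5*pi_1 + 1/5*pi_2 + 3/10*pi_3 + 1/5*pi_4
with normalization: pi_0 + pi_1 + pi_2 + pi_3 + pi_4 = 1.

Using the first 4 balance equations plus normalization, the linear system A*pi = b is:
  [-9/10, 3/10, 2/5, 1/5, 1/10] . pi = 0
  [2/5, -9/10, 1/10, 1/5, 3/10] . pi = 0
  [1/5, 1/5, -9/10, 1/10, 3/10] . pi = 0
  [1/10, 1/5, 1/5, -4/5, 1/10] . pi = 0
  [1, 1, 1, 1, 1] . pi = 1

Solving yields:
  pi_0 = 2857/13191
  pi_1 = 984/4397
  pi_2 = 823/4397
  pi_3 = 2068/13191
  pi_4 = 2845/13191

Verification (pi * P):
  2857/13191*1/10 + 984/4397*3/10 + 823/4397*2/5 + 2068/13191*1/5 + 2845/13191*1/10 = 2857/13191 = pi_0  (ok)
  2857/13191*2/5 + 984/4397*1/10 + 823/4397*1/10 + 2068/13191*1/5 + 2845/13191*3/10 = 984/4397 = pi_1  (ok)
  2857/13191*1/5 + 984/4397*1/5 + 823/4397*1/10 + 2068/13191*1/10 + 2845/13191*3/10 = 823/4397 = pi_2  (ok)
  2857/13191*1/10 + 984/4397*1/5 + 823/4397*1/5 + 2068/13191*1/5 + 2845/13191*1/10 = 2068/13191 = pi_3  (ok)
  2857/13191*1/5 + 984/4397*1/5 + 823/4397*1/5 + 2068/13191*3/10 + 2845/13191*1/5 = 2845/13191 = pi_4  (ok)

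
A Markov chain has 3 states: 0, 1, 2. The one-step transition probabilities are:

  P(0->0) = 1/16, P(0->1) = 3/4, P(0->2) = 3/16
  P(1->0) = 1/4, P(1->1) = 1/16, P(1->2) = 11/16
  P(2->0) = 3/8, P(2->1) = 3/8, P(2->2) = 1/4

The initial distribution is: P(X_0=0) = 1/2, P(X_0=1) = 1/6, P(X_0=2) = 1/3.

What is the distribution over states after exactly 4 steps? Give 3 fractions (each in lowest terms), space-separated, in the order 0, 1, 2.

Answer: 96823/393216 139477/393216 39229/98304

Derivation:
Propagating the distribution step by step (d_{t+1} = d_t * P):
d_0 = (0=1/2, 1=1/6, 2=1/3)
  d_1[0] = 1/2*1/16 + 1/6*1/4 + 1/3*3/8 = 19/96
  d_1[1] = 1/2*3/4 + 1/6*1/16 + 1/3*3/8 = 49/96
  d_1[2] = 1/2*3/16 + 1/6*11/16 + 1/3*1/4 = 7/24
d_1 = (0=19/96, 1=49/96, 2=7/24)
  d_2[0] = 19/96*1/16 + 49/96*1/4 + 7/24*3/8 = 383/1536
  d_2[1] = 19/96*3/4 + 49/96*1/16 + 7/24*3/8 = 445/1536
  d_2[2] = 19/96*3/16 + 49/96*11/16 + 7/24*1/4 = 59/128
d_2 = (0=383/1536, 1=445/1536, 2=59/128)
  d_3[0] = 383/1536*1/16 + 445/1536*1/4 + 59/128*3/8 = 2137/8192
  d_3[1] = 383/1536*3/4 + 445/1536*1/16 + 59/128*3/8 = 9289/24576
  d_3[2] = 383/1536*3/16 + 445/1536*11/16 + 59/128*1/4 = 2219/6144
d_3 = (0=2137/8192, 1=9289/24576, 2=2219/6144)
  d_4[0] = 2137/8192*1/16 + 9289/24576*1/4 + 2219/6144*3/8 = 96823/393216
  d_4[1] = 2137/8192*3/4 + 9289/24576*1/16 + 2219/6144*3/8 = 139477/393216
  d_4[2] = 2137/8192*3/16 + 9289/24576*11/16 + 2219/6144*1/4 = 39229/98304
d_4 = (0=96823/393216, 1=139477/393216, 2=39229/98304)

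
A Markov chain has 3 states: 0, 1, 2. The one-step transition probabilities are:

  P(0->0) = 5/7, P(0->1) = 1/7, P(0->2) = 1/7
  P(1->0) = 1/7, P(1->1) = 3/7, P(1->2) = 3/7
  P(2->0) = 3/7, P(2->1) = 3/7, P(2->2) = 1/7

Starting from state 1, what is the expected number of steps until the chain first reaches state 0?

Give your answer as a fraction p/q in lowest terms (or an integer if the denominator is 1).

Let h_i = expected steps to first reach 0 from state i.
Boundary: h_0 = 0.
First-step equations for the other states:
  h_1 = 1 + 1/7*h_0 + 3/7*h_1 + 3/7*h_2
  h_2 = 1 + 3/7*h_0 + 3/7*h_1 + 1/7*h_2

Substituting h_0 = 0 and rearranging gives the linear system (I - Q) h = 1:
  [4/7, -3/7] . (h_1, h_2) = 1
  [-3/7, 6/7] . (h_1, h_2) = 1

Solving yields:
  h_1 = 21/5
  h_2 = 49/15

Starting state is 1, so the expected hitting time is h_1 = 21/5.

Answer: 21/5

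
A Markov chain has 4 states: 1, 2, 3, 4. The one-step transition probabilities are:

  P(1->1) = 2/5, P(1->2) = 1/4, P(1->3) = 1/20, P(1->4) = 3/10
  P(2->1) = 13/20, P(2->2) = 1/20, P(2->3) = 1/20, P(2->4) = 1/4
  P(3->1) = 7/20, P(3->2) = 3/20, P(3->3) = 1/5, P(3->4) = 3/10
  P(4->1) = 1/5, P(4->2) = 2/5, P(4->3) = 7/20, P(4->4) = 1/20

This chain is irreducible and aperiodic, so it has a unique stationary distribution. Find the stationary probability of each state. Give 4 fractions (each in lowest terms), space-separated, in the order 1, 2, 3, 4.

Answer: 1376/3413 2309/10239 479/3413 2365/10239

Derivation:
The stationary distribution satisfies pi = pi * P, i.e.:
  pi_1 = 2/5*pi_1 + 13/20*pi_2 + 7/20*pi_3 + 1/5*pi_4
  pi_2 = 1/4*pi_1 + 1/20*pi_2 + 3/20*pi_3 + 2/5*pi_4
  pi_3 = 1/20*pi_1 + 1/20*pi_2 + 1/5*pi_3 + 7/20*pi_4
  pi_4 = 3/10*pi_1 + 1/4*pi_2 + 3/10*pi_3 + 1/20*pi_4
with normalization: pi_1 + pi_2 + pi_3 + pi_4 = 1.

Using the first 3 balance equations plus normalization, the linear system A*pi = b is:
  [-3/5, 13/20, 7/20, 1/5] . pi = 0
  [1/4, -19/20, 3/20, 2/5] . pi = 0
  [1/20, 1/20, -4/5, 7/20] . pi = 0
  [1, 1, 1, 1] . pi = 1

Solving yields:
  pi_1 = 1376/3413
  pi_2 = 2309/10239
  pi_3 = 479/3413
  pi_4 = 2365/10239

Verification (pi * P):
  1376/3413*2/5 + 2309/10239*13/20 + 479/3413*7/20 + 2365/10239*1/5 = 1376/3413 = pi_1  (ok)
  1376/3413*1/4 + 2309/10239*1/20 + 479/3413*3/20 + 2365/10239*2/5 = 2309/10239 = pi_2  (ok)
  1376/3413*1/20 + 2309/10239*1/20 + 479/3413*1/5 + 2365/10239*7/20 = 479/3413 = pi_3  (ok)
  1376/3413*3/10 + 2309/10239*1/4 + 479/3413*3/10 + 2365/10239*1/20 = 2365/10239 = pi_4  (ok)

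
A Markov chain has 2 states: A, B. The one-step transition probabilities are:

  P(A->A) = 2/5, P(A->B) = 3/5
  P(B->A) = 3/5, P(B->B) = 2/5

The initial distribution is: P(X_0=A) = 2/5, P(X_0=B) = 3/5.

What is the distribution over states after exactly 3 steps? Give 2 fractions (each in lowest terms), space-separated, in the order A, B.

Answer: 313/625 312/625

Derivation:
Propagating the distribution step by step (d_{t+1} = d_t * P):
d_0 = (A=2/5, B=3/5)
  d_1[A] = 2/5*2/5 + 3/5*3/5 = 13/25
  d_1[B] = 2/5*3/5 + 3/5*2/5 = 12/25
d_1 = (A=13/25, B=12/25)
  d_2[A] = 13/25*2/5 + 12/25*3/5 = 62/125
  d_2[B] = 13/25*3/5 + 12/25*2/5 = 63/125
d_2 = (A=62/125, B=63/125)
  d_3[A] = 62/125*2/5 + 63/125*3/5 = 313/625
  d_3[B] = 62/125*3/5 + 63/125*2/5 = 312/625
d_3 = (A=313/625, B=312/625)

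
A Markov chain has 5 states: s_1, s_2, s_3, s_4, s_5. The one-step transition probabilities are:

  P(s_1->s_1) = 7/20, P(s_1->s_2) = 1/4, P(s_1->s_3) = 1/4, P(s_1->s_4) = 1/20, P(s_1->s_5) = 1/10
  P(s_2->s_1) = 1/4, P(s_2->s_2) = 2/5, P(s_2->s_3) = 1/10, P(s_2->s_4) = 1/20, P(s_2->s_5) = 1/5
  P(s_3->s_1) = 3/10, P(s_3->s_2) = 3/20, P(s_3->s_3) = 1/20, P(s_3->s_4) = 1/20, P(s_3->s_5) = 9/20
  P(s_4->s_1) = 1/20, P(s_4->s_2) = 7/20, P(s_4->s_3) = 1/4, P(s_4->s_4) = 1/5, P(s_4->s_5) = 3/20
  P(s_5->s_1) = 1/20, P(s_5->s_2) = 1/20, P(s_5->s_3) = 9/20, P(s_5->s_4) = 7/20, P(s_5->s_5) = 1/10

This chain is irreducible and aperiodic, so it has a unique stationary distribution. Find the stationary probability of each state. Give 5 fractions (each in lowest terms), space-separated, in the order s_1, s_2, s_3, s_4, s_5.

The stationary distribution satisfies pi = pi * P, i.e.:
  pi_s_1 = 7/20*pi_s_1 + 1/4*pi_s_2 + 3/10*pi_s_3 + 1/20*pi_s_4 + 1/20*pi_s_5
  pi_s_2 = 1/4*pi_s_1 + 2/5*pi_s_2 + 3/20*pi_s_3 + 7/20*pi_s_4 + 1/20*pi_s_5
  pi_s_3 = 1/4*pi_s_1 + 1/10*pi_s_2 + 1/20*pi_s_3 + 1/4*pi_s_4 + 9/20*pi_s_5
  pi_s_4 = 1/20*pi_s_1 + 1/20*pi_s_2 + 1/20*pi_s_3 + 1/5*pi_s_4 + 7/20*pi_s_5
  pi_s_5 = 1/10*pi_s_1 + 1/5*pi_s_2 + 9/20*pi_s_3 + 3/20*pi_s_4 + 1/10*pi_s_5
with normalization: pi_s_1 + pi_s_2 + pi_s_3 + pi_s_4 + pi_s_5 = 1.

Using the first 4 balance equations plus normalization, the linear system A*pi = b is:
  [-13/20, 1/4, 3/10, 1/20, 1/20] . pi = 0
  [1/4, -3/5, 3/20, 7/20, 1/20] . pi = 0
  [1/4, 1/10, -19/20, 1/4, 9/20] . pi = 0
  [1/20, 1/20, 1/20, -4/5, 7/20] . pi = 0
  [1, 1, 1, 1, 1] . pi = 1

Solving yields:
  pi_s_1 = 393/1828
  pi_s_2 = 108/457
  pi_s_3 = 973/4570
  pi_s_4 = 599/4570
  pi_s_5 = 1871/9140

Verification (pi * P):
  393/1828*7/20 + 108/457*1/4 + 973/4570*3/10 + 599/4570*1/20 + 1871/9140*1/20 = 393/1828 = pi_s_1  (ok)
  393/1828*1/4 + 108/457*2/5 + 973/4570*3/20 + 599/4570*7/20 + 1871/9140*1/20 = 108/457 = pi_s_2  (ok)
  393/1828*1/4 + 108/457*1/10 + 973/4570*1/20 + 599/4570*1/4 + 1871/9140*9/20 = 973/4570 = pi_s_3  (ok)
  393/1828*1/20 + 108/457*1/20 + 973/4570*1/20 + 599/4570*1/5 + 1871/9140*7/20 = 599/4570 = pi_s_4  (ok)
  393/1828*1/10 + 108/457*1/5 + 973/4570*9/20 + 599/4570*3/20 + 1871/9140*1/10 = 1871/9140 = pi_s_5  (ok)

Answer: 393/1828 108/457 973/4570 599/4570 1871/9140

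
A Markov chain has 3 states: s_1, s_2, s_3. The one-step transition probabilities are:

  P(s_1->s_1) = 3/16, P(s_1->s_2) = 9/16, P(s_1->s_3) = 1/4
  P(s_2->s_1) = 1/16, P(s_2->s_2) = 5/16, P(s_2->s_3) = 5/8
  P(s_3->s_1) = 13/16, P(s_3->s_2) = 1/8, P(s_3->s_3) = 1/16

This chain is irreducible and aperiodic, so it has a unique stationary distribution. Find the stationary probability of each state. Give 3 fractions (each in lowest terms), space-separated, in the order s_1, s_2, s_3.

Answer: 145/422 143/422 67/211

Derivation:
The stationary distribution satisfies pi = pi * P, i.e.:
  pi_s_1 = 3/16*pi_s_1 + 1/16*pi_s_2 + 13/16*pi_s_3
  pi_s_2 = 9/16*pi_s_1 + 5/16*pi_s_2 + 1/8*pi_s_3
  pi_s_3 = 1/4*pi_s_1 + 5/8*pi_s_2 + 1/16*pi_s_3
with normalization: pi_s_1 + pi_s_2 + pi_s_3 = 1.

Using the first 2 balance equations plus normalization, the linear system A*pi = b is:
  [-13/16, 1/16, 13/16] . pi = 0
  [9/16, -11/16, 1/8] . pi = 0
  [1, 1, 1] . pi = 1

Solving yields:
  pi_s_1 = 145/422
  pi_s_2 = 143/422
  pi_s_3 = 67/211

Verification (pi * P):
  145/422*3/16 + 143/422*1/16 + 67/211*13/16 = 145/422 = pi_s_1  (ok)
  145/422*9/16 + 143/422*5/16 + 67/211*1/8 = 143/422 = pi_s_2  (ok)
  145/422*1/4 + 143/422*5/8 + 67/211*1/16 = 67/211 = pi_s_3  (ok)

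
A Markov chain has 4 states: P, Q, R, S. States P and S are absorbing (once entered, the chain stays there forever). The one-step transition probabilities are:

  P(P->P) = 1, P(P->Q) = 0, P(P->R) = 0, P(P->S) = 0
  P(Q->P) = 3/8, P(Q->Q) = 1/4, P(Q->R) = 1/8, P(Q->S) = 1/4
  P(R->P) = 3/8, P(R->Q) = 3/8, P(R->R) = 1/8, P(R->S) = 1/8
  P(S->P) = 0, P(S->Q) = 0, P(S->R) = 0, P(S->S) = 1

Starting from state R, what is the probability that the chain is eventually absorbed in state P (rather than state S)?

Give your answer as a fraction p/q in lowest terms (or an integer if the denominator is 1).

Let a_i = P(absorbed in P | start in state i).
Boundary conditions: a_P = 1, a_S = 0.
For each transient state i, a_i = sum_j P(i->j) * a_j:
  a_Q = 3/8*a_P + 1/4*a_Q + 1/8*a_R + 1/4*a_S
  a_R = 3/8*a_P + 3/8*a_Q + 1/8*a_R + 1/8*a_S

Substituting a_P = 1 and a_S = 0, rearrange to (I - Q) a = r where r[i] = P(i -> P):
  [3/4, -1/8] . (a_Q, a_R) = 3/8
  [-3/8, 7/8] . (a_Q, a_R) = 3/8

Solving yields:
  a_Q = 8/13
  a_R = 9/13

Starting state is R, so the absorption probability is a_R = 9/13.

Answer: 9/13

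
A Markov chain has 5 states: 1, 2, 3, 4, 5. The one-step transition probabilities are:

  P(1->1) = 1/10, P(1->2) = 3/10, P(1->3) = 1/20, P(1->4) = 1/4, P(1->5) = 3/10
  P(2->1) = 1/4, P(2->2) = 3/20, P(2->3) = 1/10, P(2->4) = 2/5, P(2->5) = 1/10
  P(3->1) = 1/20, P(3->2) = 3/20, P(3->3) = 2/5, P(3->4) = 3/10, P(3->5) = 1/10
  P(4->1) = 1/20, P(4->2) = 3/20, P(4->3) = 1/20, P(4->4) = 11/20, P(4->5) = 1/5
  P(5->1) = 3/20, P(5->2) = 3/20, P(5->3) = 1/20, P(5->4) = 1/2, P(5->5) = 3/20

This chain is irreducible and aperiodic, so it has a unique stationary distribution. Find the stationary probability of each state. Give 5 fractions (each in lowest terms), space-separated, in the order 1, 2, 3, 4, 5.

Answer: 1321/12449 4131/24898 2233/24898 5752/12449 2194/12449

Derivation:
The stationary distribution satisfies pi = pi * P, i.e.:
  pi_1 = 1/10*pi_1 + 1/4*pi_2 + 1/20*pi_3 + 1/20*pi_4 + 3/20*pi_5
  pi_2 = 3/10*pi_1 + 3/20*pi_2 + 3/20*pi_3 + 3/20*pi_4 + 3/20*pi_5
  pi_3 = 1/20*pi_1 + 1/10*pi_2 + 2/5*pi_3 + 1/20*pi_4 + 1/20*pi_5
  pi_4 = 1/4*pi_1 + 2/5*pi_2 + 3/10*pi_3 + 11/20*pi_4 + 1/2*pi_5
  pi_5 = 3/10*pi_1 + 1/10*pi_2 + 1/10*pi_3 + 1/5*pi_4 + 3/20*pi_5
with normalization: pi_1 + pi_2 + pi_3 + pi_4 + pi_5 = 1.

Using the first 4 balance equations plus normalization, the linear system A*pi = b is:
  [-9/10, 1/4, 1/20, 1/20, 3/20] . pi = 0
  [3/10, -17/20, 3/20, 3/20, 3/20] . pi = 0
  [1/20, 1/10, -3/5, 1/20, 1/20] . pi = 0
  [1/4, 2/5, 3/10, -9/20, 1/2] . pi = 0
  [1, 1, 1, 1, 1] . pi = 1

Solving yields:
  pi_1 = 1321/12449
  pi_2 = 4131/24898
  pi_3 = 2233/24898
  pi_4 = 5752/12449
  pi_5 = 2194/12449

Verification (pi * P):
  1321/12449*1/10 + 4131/24898*1/4 + 2233/24898*1/20 + 5752/12449*1/20 + 2194/12449*3/20 = 1321/12449 = pi_1  (ok)
  1321/12449*3/10 + 4131/24898*3/20 + 2233/24898*3/20 + 5752/12449*3/20 + 2194/12449*3/20 = 4131/24898 = pi_2  (ok)
  1321/12449*1/20 + 4131/24898*1/10 + 2233/24898*2/5 + 5752/12449*1/20 + 2194/12449*1/20 = 2233/24898 = pi_3  (ok)
  1321/12449*1/4 + 4131/24898*2/5 + 2233/24898*3/10 + 5752/12449*11/20 + 2194/12449*1/2 = 5752/12449 = pi_4  (ok)
  1321/12449*3/10 + 4131/24898*1/10 + 2233/24898*1/10 + 5752/12449*1/5 + 2194/12449*3/20 = 2194/12449 = pi_5  (ok)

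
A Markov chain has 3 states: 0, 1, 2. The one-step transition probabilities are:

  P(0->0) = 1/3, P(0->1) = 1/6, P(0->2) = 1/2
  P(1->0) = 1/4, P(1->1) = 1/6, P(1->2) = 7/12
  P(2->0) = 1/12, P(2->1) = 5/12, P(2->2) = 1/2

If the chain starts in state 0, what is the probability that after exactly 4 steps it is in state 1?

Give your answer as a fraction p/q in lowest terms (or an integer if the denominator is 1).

Computing P^4 by repeated multiplication:
P^1 =
  0: [1/3, 1/6, 1/2]
  1: [1/4, 1/6, 7/12]
  2: [1/12, 5/12, 1/2]
P^2 =
  0: [7/36, 7/24, 37/72]
  1: [25/144, 5/16, 37/72]
  2: [25/144, 7/24, 77/144]
P^3 =
  0: [13/72, 85/288, 151/288]
  1: [103/576, 85/288, 101/192]
  2: [101/576, 173/576, 151/288]
P^4 =
  0: [307/1728, 343/1152, 1813/3456]
  1: [1225/6912, 229/768, 1813/3456]
  2: [1225/6912, 343/1152, 3629/6912]

(P^4)[0 -> 1] = 343/1152

Answer: 343/1152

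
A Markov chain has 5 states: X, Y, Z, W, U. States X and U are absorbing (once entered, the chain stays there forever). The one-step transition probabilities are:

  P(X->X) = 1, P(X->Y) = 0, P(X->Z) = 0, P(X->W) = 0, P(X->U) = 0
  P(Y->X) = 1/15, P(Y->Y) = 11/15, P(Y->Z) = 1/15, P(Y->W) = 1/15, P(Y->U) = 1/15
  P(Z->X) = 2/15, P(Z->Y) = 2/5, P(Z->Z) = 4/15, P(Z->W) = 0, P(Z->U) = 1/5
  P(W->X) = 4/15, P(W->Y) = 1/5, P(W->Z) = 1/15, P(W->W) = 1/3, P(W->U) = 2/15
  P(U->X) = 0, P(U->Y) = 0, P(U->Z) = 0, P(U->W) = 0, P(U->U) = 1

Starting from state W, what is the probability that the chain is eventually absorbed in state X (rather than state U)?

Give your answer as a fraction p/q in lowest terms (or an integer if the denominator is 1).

Let a_i = P(absorbed in X | start in state i).
Boundary conditions: a_X = 1, a_U = 0.
For each transient state i, a_i = sum_j P(i->j) * a_j:
  a_Y = 1/15*a_X + 11/15*a_Y + 1/15*a_Z + 1/15*a_W + 1/15*a_U
  a_Z = 2/15*a_X + 2/5*a_Y + 4/15*a_Z + 0*a_W + 1/5*a_U
  a_W = 4/15*a_X + 1/5*a_Y + 1/15*a_Z + 1/3*a_W + 2/15*a_U

Substituting a_X = 1 and a_U = 0, rearrange to (I - Q) a = r where r[i] = P(i -> X):
  [4/15, -1/15, -1/15] . (a_Y, a_Z, a_W) = 1/15
  [-2/5, 11/15, 0] . (a_Y, a_Z, a_W) = 2/15
  [-1/5, -1/15, 2/3] . (a_Y, a_Z, a_W) = 4/15

Solving yields:
  a_Y = 16/31
  a_Z = 158/341
  a_W = 205/341

Starting state is W, so the absorption probability is a_W = 205/341.

Answer: 205/341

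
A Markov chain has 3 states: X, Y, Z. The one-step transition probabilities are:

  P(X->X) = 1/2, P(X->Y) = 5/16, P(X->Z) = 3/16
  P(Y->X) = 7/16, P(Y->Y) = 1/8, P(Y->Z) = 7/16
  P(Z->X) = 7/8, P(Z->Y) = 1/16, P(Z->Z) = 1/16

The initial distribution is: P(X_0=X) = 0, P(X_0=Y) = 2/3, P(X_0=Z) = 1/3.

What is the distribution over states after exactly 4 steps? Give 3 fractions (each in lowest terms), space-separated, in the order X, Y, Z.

Propagating the distribution step by step (d_{t+1} = d_t * P):
d_0 = (X=0, Y=2/3, Z=1/3)
  d_1[X] = 0*1/2 + 2/3*7/16 + 1/3*7/8 = 7/12
  d_1[Y] = 0*5/16 + 2/3*1/8 + 1/3*1/16 = 5/48
  d_1[Z] = 0*3/16 + 2/3*7/16 + 1/3*1/16 = 5/16
d_1 = (X=7/12, Y=5/48, Z=5/16)
  d_2[X] = 7/12*1/2 + 5/48*7/16 + 5/16*7/8 = 469/768
  d_2[Y] = 7/12*5/16 + 5/48*1/8 + 5/16*1/16 = 55/256
  d_2[Z] = 7/12*3/16 + 5/48*7/16 + 5/16*1/16 = 67/384
d_2 = (X=469/768, Y=55/256, Z=67/384)
  d_3[X] = 469/768*1/2 + 55/256*7/16 + 67/384*7/8 = 2261/4096
  d_3[Y] = 469/768*5/16 + 55/256*1/8 + 67/384*1/16 = 2809/12288
  d_3[Z] = 469/768*3/16 + 55/256*7/16 + 67/384*1/16 = 337/1536
d_3 = (X=2261/4096, Y=2809/12288, Z=337/1536)
  d_4[X] = 2261/4096*1/2 + 2809/12288*7/16 + 337/1536*7/8 = 111671/196608
  d_4[Y] = 2261/4096*5/16 + 2809/12288*1/8 + 337/1536*1/16 = 42229/196608
  d_4[Z] = 2261/4096*3/16 + 2809/12288*7/16 + 337/1536*1/16 = 3559/16384
d_4 = (X=111671/196608, Y=42229/196608, Z=3559/16384)

Answer: 111671/196608 42229/196608 3559/16384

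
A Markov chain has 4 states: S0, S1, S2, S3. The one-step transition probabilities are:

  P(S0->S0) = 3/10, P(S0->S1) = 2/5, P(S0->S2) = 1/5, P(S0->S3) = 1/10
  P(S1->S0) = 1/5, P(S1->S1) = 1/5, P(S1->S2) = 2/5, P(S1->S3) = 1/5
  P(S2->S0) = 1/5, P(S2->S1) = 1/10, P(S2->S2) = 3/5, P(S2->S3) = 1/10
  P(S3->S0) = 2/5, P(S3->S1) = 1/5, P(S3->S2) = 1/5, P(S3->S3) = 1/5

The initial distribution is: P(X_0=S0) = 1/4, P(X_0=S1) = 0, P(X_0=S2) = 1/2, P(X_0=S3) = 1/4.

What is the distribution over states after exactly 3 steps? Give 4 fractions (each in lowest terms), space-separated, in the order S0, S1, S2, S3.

Propagating the distribution step by step (d_{t+1} = d_t * P):
d_0 = (S0=1/4, S1=0, S2=1/2, S3=1/4)
  d_1[S0] = 1/4*3/10 + 0*1/5 + 1/2*1/5 + 1/4*2/5 = 11/40
  d_1[S1] = 1/4*2/5 + 0*1/5 + 1/2*1/10 + 1/4*1/5 = 1/5
  d_1[S2] = 1/4*1/5 + 0*2/5 + 1/2*3/5 + 1/4*1/5 = 2/5
  d_1[S3] = 1/4*1/10 + 0*1/5 + 1/2*1/10 + 1/4*1/5 = 1/8
d_1 = (S0=11/40, S1=1/5, S2=2/5, S3=1/8)
  d_2[S0] = 11/40*3/10 + 1/5*1/5 + 2/5*1/5 + 1/8*2/5 = 101/400
  d_2[S1] = 11/40*2/5 + 1/5*1/5 + 2/5*1/10 + 1/8*1/5 = 43/200
  d_2[S2] = 11/40*1/5 + 1/5*2/5 + 2/5*3/5 + 1/8*1/5 = 2/5
  d_2[S3] = 11/40*1/10 + 1/5*1/5 + 2/5*1/10 + 1/8*1/5 = 53/400
d_2 = (S0=101/400, S1=43/200, S2=2/5, S3=53/400)
  d_3[S0] = 101/400*3/10 + 43/200*1/5 + 2/5*1/5 + 53/400*2/5 = 1007/4000
  d_3[S1] = 101/400*2/5 + 43/200*1/5 + 2/5*1/10 + 53/400*1/5 = 421/2000
  d_3[S2] = 101/400*1/5 + 43/200*2/5 + 2/5*3/5 + 53/400*1/5 = 403/1000
  d_3[S3] = 101/400*1/10 + 43/200*1/5 + 2/5*1/10 + 53/400*1/5 = 539/4000
d_3 = (S0=1007/4000, S1=421/2000, S2=403/1000, S3=539/4000)

Answer: 1007/4000 421/2000 403/1000 539/4000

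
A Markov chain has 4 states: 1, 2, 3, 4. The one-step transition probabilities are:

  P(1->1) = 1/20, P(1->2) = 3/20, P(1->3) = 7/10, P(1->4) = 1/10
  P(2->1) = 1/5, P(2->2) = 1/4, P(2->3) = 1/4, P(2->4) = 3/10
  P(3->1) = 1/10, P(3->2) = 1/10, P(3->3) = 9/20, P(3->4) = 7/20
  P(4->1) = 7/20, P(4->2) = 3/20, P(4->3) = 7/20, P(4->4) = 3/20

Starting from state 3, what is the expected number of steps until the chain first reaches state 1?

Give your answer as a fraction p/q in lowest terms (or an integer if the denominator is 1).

Answer: 8180/1513

Derivation:
Let h_i = expected steps to first reach 1 from state i.
Boundary: h_1 = 0.
First-step equations for the other states:
  h_2 = 1 + 1/5*h_1 + 1/4*h_2 + 1/4*h_3 + 3/10*h_4
  h_3 = 1 + 1/10*h_1 + 1/10*h_2 + 9/20*h_3 + 7/20*h_4
  h_4 = 1 + 7/20*h_1 + 3/20*h_2 + 7/20*h_3 + 3/20*h_4

Substituting h_1 = 0 and rearranging gives the linear system (I - Q) h = 1:
  [3/4, -1/4, -3/10] . (h_2, h_3, h_4) = 1
  [-1/10, 11/20, -7/20] . (h_2, h_3, h_4) = 1
  [-3/20, -7/20, 17/20] . (h_2, h_3, h_4) = 1

Solving yields:
  h_2 = 7320/1513
  h_3 = 8180/1513
  h_4 = 6440/1513

Starting state is 3, so the expected hitting time is h_3 = 8180/1513.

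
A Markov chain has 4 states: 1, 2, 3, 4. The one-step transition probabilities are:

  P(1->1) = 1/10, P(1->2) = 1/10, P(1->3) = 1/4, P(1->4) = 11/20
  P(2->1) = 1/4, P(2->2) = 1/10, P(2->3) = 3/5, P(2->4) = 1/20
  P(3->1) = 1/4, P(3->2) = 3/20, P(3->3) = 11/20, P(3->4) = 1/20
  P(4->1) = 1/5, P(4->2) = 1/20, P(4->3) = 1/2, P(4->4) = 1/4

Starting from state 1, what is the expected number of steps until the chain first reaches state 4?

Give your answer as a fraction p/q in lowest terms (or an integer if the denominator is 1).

Answer: 260/73

Derivation:
Let h_i = expected steps to first reach 4 from state i.
Boundary: h_4 = 0.
First-step equations for the other states:
  h_1 = 1 + 1/10*h_1 + 1/10*h_2 + 1/4*h_3 + 11/20*h_4
  h_2 = 1 + 1/4*h_1 + 1/10*h_2 + 3/5*h_3 + 1/20*h_4
  h_3 = 1 + 1/4*h_1 + 3/20*h_2 + 11/20*h_3 + 1/20*h_4

Substituting h_4 = 0 and rearranging gives the linear system (I - Q) h = 1:
  [9/10, -1/10, -1/4] . (h_1, h_2, h_3) = 1
  [-1/4, 9/10, -3/5] . (h_1, h_2, h_3) = 1
  [-1/4, -3/20, 9/20] . (h_1, h_2, h_3) = 1

Solving yields:
  h_1 = 260/73
  h_2 = 460/73
  h_3 = 460/73

Starting state is 1, so the expected hitting time is h_1 = 260/73.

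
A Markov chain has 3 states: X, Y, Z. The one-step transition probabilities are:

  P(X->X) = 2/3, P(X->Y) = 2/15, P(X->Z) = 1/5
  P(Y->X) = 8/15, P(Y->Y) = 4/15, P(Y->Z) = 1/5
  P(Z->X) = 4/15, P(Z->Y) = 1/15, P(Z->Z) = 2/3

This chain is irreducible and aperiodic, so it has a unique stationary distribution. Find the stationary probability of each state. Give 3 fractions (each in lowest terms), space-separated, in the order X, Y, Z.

The stationary distribution satisfies pi = pi * P, i.e.:
  pi_X = 2/3*pi_X + 8/15*pi_Y + 4/15*pi_Z
  pi_Y = 2/15*pi_X + 4/15*pi_Y + 1/15*pi_Z
  pi_Z = 1/5*pi_X + 1/5*pi_Y + 2/3*pi_Z
with normalization: pi_X + pi_Y + pi_Z = 1.

Using the first 2 balance equations plus normalization, the linear system A*pi = b is:
  [-1/3, 8/15, 4/15] . pi = 0
  [2/15, -11/15, 1/15] . pi = 0
  [1, 1, 1] . pi = 1

Solving yields:
  pi_X = 1/2
  pi_Y = 1/8
  pi_Z = 3/8

Verification (pi * P):
  1/2*2/3 + 1/8*8/15 + 3/8*4/15 = 1/2 = pi_X  (ok)
  1/2*2/15 + 1/8*4/15 + 3/8*1/15 = 1/8 = pi_Y  (ok)
  1/2*1/5 + 1/8*1/5 + 3/8*2/3 = 3/8 = pi_Z  (ok)

Answer: 1/2 1/8 3/8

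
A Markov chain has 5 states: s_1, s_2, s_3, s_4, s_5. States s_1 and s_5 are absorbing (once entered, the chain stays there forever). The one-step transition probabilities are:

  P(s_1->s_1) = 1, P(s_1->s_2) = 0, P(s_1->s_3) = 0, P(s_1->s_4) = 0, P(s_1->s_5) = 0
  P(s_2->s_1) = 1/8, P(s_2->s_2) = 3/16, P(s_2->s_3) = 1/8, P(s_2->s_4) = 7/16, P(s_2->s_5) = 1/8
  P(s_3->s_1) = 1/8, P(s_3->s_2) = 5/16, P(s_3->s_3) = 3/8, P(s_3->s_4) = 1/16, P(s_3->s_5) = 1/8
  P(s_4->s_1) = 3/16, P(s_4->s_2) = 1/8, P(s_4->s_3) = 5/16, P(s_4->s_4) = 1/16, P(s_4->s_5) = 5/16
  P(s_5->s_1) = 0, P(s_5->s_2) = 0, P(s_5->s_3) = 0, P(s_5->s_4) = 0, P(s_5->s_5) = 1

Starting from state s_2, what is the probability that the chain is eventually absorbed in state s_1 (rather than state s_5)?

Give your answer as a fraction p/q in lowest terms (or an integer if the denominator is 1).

Let a_i = P(absorbed in s_1 | start in state i).
Boundary conditions: a_s_1 = 1, a_s_5 = 0.
For each transient state i, a_i = sum_j P(i->j) * a_j:
  a_s_2 = 1/8*a_s_1 + 3/16*a_s_2 + 1/8*a_s_3 + 7/16*a_s_4 + 1/8*a_s_5
  a_s_3 = 1/8*a_s_1 + 5/16*a_s_2 + 3/8*a_s_3 + 1/16*a_s_4 + 1/8*a_s_5
  a_s_4 = 3/16*a_s_1 + 1/8*a_s_2 + 5/16*a_s_3 + 1/16*a_s_4 + 5/16*a_s_5

Substituting a_s_1 = 1 and a_s_5 = 0, rearrange to (I - Q) a = r where r[i] = P(i -> s_1):
  [13/16, -1/8, -7/16] . (a_s_2, a_s_3, a_s_4) = 1/8
  [-5/16, 5/8, -1/16] . (a_s_2, a_s_3, a_s_4) = 1/8
  [-1/8, -5/16, 15/16] . (a_s_2, a_s_3, a_s_4) = 3/16

Solving yields:
  a_s_2 = 53/118
  a_s_3 = 55/118
  a_s_4 = 49/118

Starting state is s_2, so the absorption probability is a_s_2 = 53/118.

Answer: 53/118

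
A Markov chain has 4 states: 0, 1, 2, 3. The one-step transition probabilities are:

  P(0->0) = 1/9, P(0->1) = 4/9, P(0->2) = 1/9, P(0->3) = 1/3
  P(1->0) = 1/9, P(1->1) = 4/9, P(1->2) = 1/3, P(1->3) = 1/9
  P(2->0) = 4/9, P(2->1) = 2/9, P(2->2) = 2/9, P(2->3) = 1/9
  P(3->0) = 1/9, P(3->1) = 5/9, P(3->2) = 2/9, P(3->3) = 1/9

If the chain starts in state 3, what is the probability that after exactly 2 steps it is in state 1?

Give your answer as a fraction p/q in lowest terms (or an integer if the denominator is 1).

Computing P^2 by repeated multiplication:
P^1 =
  0: [1/9, 4/9, 1/9, 1/3]
  1: [1/9, 4/9, 1/3, 1/9]
  2: [4/9, 2/9, 2/9, 1/9]
  3: [1/9, 5/9, 2/9, 1/9]
P^2 =
  0: [4/27, 37/81, 7/27, 11/81]
  1: [2/9, 31/81, 7/27, 11/81]
  2: [5/27, 11/27, 16/81, 17/81]
  3: [5/27, 11/27, 22/81, 11/81]

(P^2)[3 -> 1] = 11/27

Answer: 11/27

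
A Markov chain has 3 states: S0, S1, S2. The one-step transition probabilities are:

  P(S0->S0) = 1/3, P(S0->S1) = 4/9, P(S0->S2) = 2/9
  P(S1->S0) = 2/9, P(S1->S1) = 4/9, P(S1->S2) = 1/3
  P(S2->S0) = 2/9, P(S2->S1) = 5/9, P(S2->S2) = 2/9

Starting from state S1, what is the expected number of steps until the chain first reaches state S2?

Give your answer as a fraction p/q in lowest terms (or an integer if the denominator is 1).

Let h_i = expected steps to first reach S2 from state i.
Boundary: h_S2 = 0.
First-step equations for the other states:
  h_S0 = 1 + 1/3*h_S0 + 4/9*h_S1 + 2/9*h_S2
  h_S1 = 1 + 2/9*h_S0 + 4/9*h_S1 + 1/3*h_S2

Substituting h_S2 = 0 and rearranging gives the linear system (I - Q) h = 1:
  [2/3, -4/9] . (h_S0, h_S1) = 1
  [-2/9, 5/9] . (h_S0, h_S1) = 1

Solving yields:
  h_S0 = 81/22
  h_S1 = 36/11

Starting state is S1, so the expected hitting time is h_S1 = 36/11.

Answer: 36/11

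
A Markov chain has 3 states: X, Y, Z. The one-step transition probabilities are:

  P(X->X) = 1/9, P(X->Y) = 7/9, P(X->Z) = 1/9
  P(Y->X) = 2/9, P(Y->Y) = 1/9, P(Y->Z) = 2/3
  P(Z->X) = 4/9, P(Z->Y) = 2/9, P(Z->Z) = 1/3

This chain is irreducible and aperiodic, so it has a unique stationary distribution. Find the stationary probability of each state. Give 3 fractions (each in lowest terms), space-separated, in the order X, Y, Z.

Answer: 18/65 22/65 5/13

Derivation:
The stationary distribution satisfies pi = pi * P, i.e.:
  pi_X = 1/9*pi_X + 2/9*pi_Y + 4/9*pi_Z
  pi_Y = 7/9*pi_X + 1/9*pi_Y + 2/9*pi_Z
  pi_Z = 1/9*pi_X + 2/3*pi_Y + 1/3*pi_Z
with normalization: pi_X + pi_Y + pi_Z = 1.

Using the first 2 balance equations plus normalization, the linear system A*pi = b is:
  [-8/9, 2/9, 4/9] . pi = 0
  [7/9, -8/9, 2/9] . pi = 0
  [1, 1, 1] . pi = 1

Solving yields:
  pi_X = 18/65
  pi_Y = 22/65
  pi_Z = 5/13

Verification (pi * P):
  18/65*1/9 + 22/65*2/9 + 5/13*4/9 = 18/65 = pi_X  (ok)
  18/65*7/9 + 22/65*1/9 + 5/13*2/9 = 22/65 = pi_Y  (ok)
  18/65*1/9 + 22/65*2/3 + 5/13*1/3 = 5/13 = pi_Z  (ok)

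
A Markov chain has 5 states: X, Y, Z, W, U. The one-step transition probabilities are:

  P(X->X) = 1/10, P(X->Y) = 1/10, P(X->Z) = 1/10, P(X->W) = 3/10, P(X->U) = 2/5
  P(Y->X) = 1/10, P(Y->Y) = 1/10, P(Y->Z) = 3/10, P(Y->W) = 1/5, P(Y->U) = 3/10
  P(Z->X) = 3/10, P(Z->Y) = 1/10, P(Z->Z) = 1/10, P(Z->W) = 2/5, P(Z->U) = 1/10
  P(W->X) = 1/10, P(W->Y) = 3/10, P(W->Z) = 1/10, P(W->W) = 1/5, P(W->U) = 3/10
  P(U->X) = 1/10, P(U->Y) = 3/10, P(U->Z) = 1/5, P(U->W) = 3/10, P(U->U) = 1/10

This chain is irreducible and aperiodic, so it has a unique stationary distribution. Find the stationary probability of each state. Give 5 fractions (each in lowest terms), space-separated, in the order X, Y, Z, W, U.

The stationary distribution satisfies pi = pi * P, i.e.:
  pi_X = 1/10*pi_X + 1/10*pi_Y + 3/10*pi_Z + 1/10*pi_W + 1/10*pi_U
  pi_Y = 1/10*pi_X + 1/10*pi_Y + 1/10*pi_Z + 3/10*pi_W + 3/10*pi_U
  pi_Z = 1/10*pi_X + 3/10*pi_Y + 1/10*pi_Z + 1/10*pi_W + 1/5*pi_U
  pi_W = 3/10*pi_X + 1/5*pi_Y + 2/5*pi_Z + 1/5*pi_W + 3/10*pi_U
  pi_U = 2/5*pi_X + 3/10*pi_Y + 1/10*pi_Z + 3/10*pi_W + 1/10*pi_U
with normalization: pi_X + pi_Y + pi_Z + pi_W + pi_U = 1.

Using the first 4 balance equations plus normalization, the linear system A*pi = b is:
  [-9/10, 1/10, 3/10, 1/10, 1/10] . pi = 0
  [1/10, -9/10, 1/10, 3/10, 3/10] . pi = 0
  [1/10, 3/10, -9/10, 1/10, 1/5] . pi = 0
  [3/10, 1/5, 2/5, -4/5, 3/10] . pi = 0
  [1, 1, 1, 1, 1] . pi = 1

Solving yields:
  pi_X = 28/211
  pi_Y = 127/633
  pi_Z = 69/422
  pi_W = 341/1266
  pi_U = 148/633

Verification (pi * P):
  28/211*1/10 + 127/633*1/10 + 69/422*3/10 + 341/1266*1/10 + 148/633*1/10 = 28/211 = pi_X  (ok)
  28/211*1/10 + 127/633*1/10 + 69/422*1/10 + 341/1266*3/10 + 148/633*3/10 = 127/633 = pi_Y  (ok)
  28/211*1/10 + 127/633*3/10 + 69/422*1/10 + 341/1266*1/10 + 148/633*1/5 = 69/422 = pi_Z  (ok)
  28/211*3/10 + 127/633*1/5 + 69/422*2/5 + 341/1266*1/5 + 148/633*3/10 = 341/1266 = pi_W  (ok)
  28/211*2/5 + 127/633*3/10 + 69/422*1/10 + 341/1266*3/10 + 148/633*1/10 = 148/633 = pi_U  (ok)

Answer: 28/211 127/633 69/422 341/1266 148/633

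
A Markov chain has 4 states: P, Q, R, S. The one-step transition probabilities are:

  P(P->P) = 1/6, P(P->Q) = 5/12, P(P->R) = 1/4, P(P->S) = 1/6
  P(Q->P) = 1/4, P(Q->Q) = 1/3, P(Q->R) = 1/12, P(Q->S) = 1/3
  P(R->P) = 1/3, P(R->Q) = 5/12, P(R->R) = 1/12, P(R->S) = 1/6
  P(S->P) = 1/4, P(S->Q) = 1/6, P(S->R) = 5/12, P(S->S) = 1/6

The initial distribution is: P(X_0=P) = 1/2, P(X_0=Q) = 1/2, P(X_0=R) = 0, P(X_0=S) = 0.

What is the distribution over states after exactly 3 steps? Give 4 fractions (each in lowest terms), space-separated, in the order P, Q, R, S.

Propagating the distribution step by step (d_{t+1} = d_t * P):
d_0 = (P=1/2, Q=1/2, R=0, S=0)
  d_1[P] = 1/2*1/6 + 1/2*1/4 + 0*1/3 + 0*1/4 = 5/24
  d_1[Q] = 1/2*5/12 + 1/2*1/3 + 0*5/12 + 0*1/6 = 3/8
  d_1[R] = 1/2*1/4 + 1/2*1/12 + 0*1/12 + 0*5/12 = 1/6
  d_1[S] = 1/2*1/6 + 1/2*1/3 + 0*1/6 + 0*1/6 = 1/4
d_1 = (P=5/24, Q=3/8, R=1/6, S=1/4)
  d_2[P] = 5/24*1/6 + 3/8*1/4 + 1/6*1/3 + 1/4*1/4 = 71/288
  d_2[Q] = 5/24*5/12 + 3/8*1/3 + 1/6*5/12 + 1/4*1/6 = 31/96
  d_2[R] = 5/24*1/4 + 3/8*1/12 + 1/6*1/12 + 1/4*5/12 = 29/144
  d_2[S] = 5/24*1/6 + 3/8*1/3 + 1/6*1/6 + 1/4*1/6 = 11/48
d_2 = (P=71/288, Q=31/96, R=29/144, S=11/48)
  d_3[P] = 71/288*1/6 + 31/96*1/4 + 29/144*1/3 + 11/48*1/4 = 851/3456
  d_3[Q] = 71/288*5/12 + 31/96*1/3 + 29/144*5/12 + 11/48*1/6 = 383/1152
  d_3[R] = 71/288*1/4 + 31/96*1/12 + 29/144*1/12 + 11/48*5/12 = 347/1728
  d_3[S] = 71/288*1/6 + 31/96*1/3 + 29/144*1/6 + 11/48*1/6 = 127/576
d_3 = (P=851/3456, Q=383/1152, R=347/1728, S=127/576)

Answer: 851/3456 383/1152 347/1728 127/576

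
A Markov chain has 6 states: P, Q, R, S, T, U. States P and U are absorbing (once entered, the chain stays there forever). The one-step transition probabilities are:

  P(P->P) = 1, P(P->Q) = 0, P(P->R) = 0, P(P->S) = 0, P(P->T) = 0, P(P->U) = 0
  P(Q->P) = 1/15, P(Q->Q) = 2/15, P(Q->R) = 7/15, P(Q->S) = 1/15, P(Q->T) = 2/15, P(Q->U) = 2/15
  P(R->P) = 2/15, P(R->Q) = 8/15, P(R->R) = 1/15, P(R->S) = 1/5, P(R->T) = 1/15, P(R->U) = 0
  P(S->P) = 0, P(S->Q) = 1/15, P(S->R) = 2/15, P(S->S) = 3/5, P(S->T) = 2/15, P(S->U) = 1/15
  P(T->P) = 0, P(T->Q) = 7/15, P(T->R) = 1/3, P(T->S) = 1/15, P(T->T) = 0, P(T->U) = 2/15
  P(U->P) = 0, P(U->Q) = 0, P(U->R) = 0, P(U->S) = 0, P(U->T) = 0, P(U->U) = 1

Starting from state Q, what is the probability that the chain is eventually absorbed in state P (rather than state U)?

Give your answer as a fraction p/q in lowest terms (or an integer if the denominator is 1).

Answer: 56/129

Derivation:
Let a_i = P(absorbed in P | start in state i).
Boundary conditions: a_P = 1, a_U = 0.
For each transient state i, a_i = sum_j P(i->j) * a_j:
  a_Q = 1/15*a_P + 2/15*a_Q + 7/15*a_R + 1/15*a_S + 2/15*a_T + 2/15*a_U
  a_R = 2/15*a_P + 8/15*a_Q + 1/15*a_R + 1/5*a_S + 1/15*a_T + 0*a_U
  a_S = 0*a_P + 1/15*a_Q + 2/15*a_R + 3/5*a_S + 2/15*a_T + 1/15*a_U
  a_T = 0*a_P + 7/15*a_Q + 1/3*a_R + 1/15*a_S + 0*a_T + 2/15*a_U

Substituting a_P = 1 and a_U = 0, rearrange to (I - Q) a = r where r[i] = P(i -> P):
  [13/15, -7/15, -1/15, -2/15] . (a_Q, a_R, a_S, a_T) = 1/15
  [-8/15, 14/15, -1/5, -1/15] . (a_Q, a_R, a_S, a_T) = 2/15
  [-1/15, -2/15, 2/5, -2/15] . (a_Q, a_R, a_S, a_T) = 0
  [-7/15, -1/3, -1/15, 1] . (a_Q, a_R, a_S, a_T) = 0

Solving yields:
  a_Q = 56/129
  a_R = 964/1935
  a_S = 143/387
  a_T = 761/1935

Starting state is Q, so the absorption probability is a_Q = 56/129.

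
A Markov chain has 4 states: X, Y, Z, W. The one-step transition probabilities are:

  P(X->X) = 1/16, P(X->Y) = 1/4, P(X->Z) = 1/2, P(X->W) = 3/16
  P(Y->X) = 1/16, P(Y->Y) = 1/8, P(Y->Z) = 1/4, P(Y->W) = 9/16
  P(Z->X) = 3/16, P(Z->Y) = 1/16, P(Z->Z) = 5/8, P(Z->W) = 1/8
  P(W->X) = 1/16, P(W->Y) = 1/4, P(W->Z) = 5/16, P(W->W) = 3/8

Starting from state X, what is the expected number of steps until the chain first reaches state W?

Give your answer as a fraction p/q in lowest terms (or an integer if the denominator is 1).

Answer: 240/49

Derivation:
Let h_i = expected steps to first reach W from state i.
Boundary: h_W = 0.
First-step equations for the other states:
  h_X = 1 + 1/16*h_X + 1/4*h_Y + 1/2*h_Z + 3/16*h_W
  h_Y = 1 + 1/16*h_X + 1/8*h_Y + 1/4*h_Z + 9/16*h_W
  h_Z = 1 + 3/16*h_X + 1/16*h_Y + 5/8*h_Z + 1/8*h_W

Substituting h_W = 0 and rearranging gives the linear system (I - Q) h = 1:
  [15/16, -1/4, -1/2] . (h_X, h_Y, h_Z) = 1
  [-1/16, 7/8, -1/4] . (h_X, h_Y, h_Z) = 1
  [-3/16, -1/16, 3/8] . (h_X, h_Y, h_Z) = 1

Solving yields:
  h_X = 240/49
  h_Y = 152/49
  h_Z = 276/49

Starting state is X, so the expected hitting time is h_X = 240/49.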